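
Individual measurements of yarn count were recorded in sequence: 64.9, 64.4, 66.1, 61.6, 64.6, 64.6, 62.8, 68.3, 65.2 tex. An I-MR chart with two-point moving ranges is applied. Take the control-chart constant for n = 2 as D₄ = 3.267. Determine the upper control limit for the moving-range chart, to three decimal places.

8.208

Moving ranges: 0.5, 1.7, 4.5, 3.0, 0.0, 1.8, 5.5, 3.1; M̄R̄ = 20.1000 / 8 = 2.5125
UCL_MR = D₄·M̄R̄ = 3.267 × 2.5125 = 8.2083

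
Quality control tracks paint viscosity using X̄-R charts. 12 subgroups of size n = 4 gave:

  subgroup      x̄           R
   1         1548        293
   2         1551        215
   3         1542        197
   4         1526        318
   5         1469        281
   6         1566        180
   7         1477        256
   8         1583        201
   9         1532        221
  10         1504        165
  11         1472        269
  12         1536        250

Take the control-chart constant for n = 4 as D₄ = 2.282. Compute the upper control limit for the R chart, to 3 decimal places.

R̄ = (293 + 215 + 197 + 318 + 281 + 180 + 256 + 201 + 221 + 165 + 269 + 250) / 12 = 2846.0000 / 12 = 237.1667
UCL_R = D₄·R̄ = 2.282 × 237.1667 = 541.2143

541.214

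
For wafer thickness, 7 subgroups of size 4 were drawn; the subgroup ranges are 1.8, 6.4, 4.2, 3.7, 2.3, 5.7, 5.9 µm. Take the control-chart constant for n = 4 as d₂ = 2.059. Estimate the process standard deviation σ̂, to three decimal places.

2.081

R̄ = (1.8 + 6.4 + 4.2 + 3.7 + 2.3 + 5.7 + 5.9) / 7 = 4.2857
σ̂ = R̄ / d₂ = 4.2857 / 2.059 = 2.0815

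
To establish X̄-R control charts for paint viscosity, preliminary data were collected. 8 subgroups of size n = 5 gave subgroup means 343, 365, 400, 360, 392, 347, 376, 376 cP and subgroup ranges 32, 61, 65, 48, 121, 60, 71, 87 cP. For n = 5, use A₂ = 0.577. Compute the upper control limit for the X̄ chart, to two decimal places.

X̄̄ = (343 + 365 + 400 + 360 + 392 + 347 + 376 + 376) / 8 = 2959.0000 / 8 = 369.8750
R̄ = (32 + 61 + 65 + 48 + 121 + 60 + 71 + 87) / 8 = 545.0000 / 8 = 68.1250
UCL = X̄̄ + A₂·R̄ = 369.8750 + 0.577 × 68.1250 = 409.1831

409.18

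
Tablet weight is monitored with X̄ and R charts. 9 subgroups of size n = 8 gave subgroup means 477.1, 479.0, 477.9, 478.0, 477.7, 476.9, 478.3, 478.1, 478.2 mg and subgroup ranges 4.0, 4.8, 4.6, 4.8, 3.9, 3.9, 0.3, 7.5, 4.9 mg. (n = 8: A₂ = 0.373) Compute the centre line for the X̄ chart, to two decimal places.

X̄̄ = (477.1 + 479.0 + 477.9 + 478.0 + 477.7 + 476.9 + 478.3 + 478.1 + 478.2) / 9 = 4301.2000 / 9 = 477.9111
CL = X̄̄ = 477.9111

477.91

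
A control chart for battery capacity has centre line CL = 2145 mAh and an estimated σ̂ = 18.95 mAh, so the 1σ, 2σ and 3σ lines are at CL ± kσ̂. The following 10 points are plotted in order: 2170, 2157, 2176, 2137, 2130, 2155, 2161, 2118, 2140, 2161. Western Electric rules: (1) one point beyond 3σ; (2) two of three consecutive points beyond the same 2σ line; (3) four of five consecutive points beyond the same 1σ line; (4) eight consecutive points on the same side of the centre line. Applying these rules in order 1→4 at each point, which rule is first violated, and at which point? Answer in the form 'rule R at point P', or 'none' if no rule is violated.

Zone of each point (C = within 1σ̂, B = 1σ̂–2σ̂, A = 2σ̂–3σ̂, * = beyond 3σ̂; sign = side of CL): 1:+B, 2:+C, 3:+B, 4:-C, 5:-C, 6:+C, 7:+C, 8:-B, 9:-C, 10:+C
No rule fires across all 10 points.

none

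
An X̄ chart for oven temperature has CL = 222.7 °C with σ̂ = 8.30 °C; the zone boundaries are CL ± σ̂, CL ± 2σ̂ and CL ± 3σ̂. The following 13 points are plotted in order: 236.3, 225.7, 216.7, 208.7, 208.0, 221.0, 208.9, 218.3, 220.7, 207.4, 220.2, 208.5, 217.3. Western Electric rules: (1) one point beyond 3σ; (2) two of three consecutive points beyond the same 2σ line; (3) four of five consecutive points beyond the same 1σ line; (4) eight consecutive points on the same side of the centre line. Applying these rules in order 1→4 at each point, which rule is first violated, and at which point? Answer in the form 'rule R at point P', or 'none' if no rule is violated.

Zone of each point (C = within 1σ̂, B = 1σ̂–2σ̂, A = 2σ̂–3σ̂, * = beyond 3σ̂; sign = side of CL): 1:+B, 2:+C, 3:-C, 4:-B, 5:-B, 6:-C, 7:-B, 8:-C, 9:-C, 10:-B, 11:-C, 12:-B, 13:-C
Rule 4 (eight consecutive points on the same side of the centre line) is satisfied at point 10.

rule 4 at point 10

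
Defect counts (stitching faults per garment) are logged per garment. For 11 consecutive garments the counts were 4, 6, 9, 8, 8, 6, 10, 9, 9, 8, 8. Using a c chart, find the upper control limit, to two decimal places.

16.07

c̄ = (4 + 6 + 9 + 8 + 8 + 6 + 10 + 9 + 9 + 8 + 8) / 11 = 85 / 11 = 7.7273
UCL = c̄ + 3√c̄ = 7.7273 + 3 × √7.7273 = 7.7273 + 3 × 2.7798 = 16.0667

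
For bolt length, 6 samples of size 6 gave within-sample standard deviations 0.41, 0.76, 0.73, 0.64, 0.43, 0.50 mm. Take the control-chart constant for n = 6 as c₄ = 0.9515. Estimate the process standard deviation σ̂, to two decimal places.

s̄ = (0.41 + 0.76 + 0.73 + 0.64 + 0.43 + 0.50) / 6 = 0.5783
σ̂ = s̄ / c₄ = 0.5783 / 0.9515 = 0.6078

0.61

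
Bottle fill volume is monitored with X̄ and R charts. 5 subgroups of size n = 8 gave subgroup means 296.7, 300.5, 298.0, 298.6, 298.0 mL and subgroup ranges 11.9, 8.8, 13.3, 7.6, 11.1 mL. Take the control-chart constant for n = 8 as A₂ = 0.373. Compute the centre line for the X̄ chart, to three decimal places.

298.360

X̄̄ = (296.7 + 300.5 + 298.0 + 298.6 + 298.0) / 5 = 1491.8000 / 5 = 298.3600
CL = X̄̄ = 298.3600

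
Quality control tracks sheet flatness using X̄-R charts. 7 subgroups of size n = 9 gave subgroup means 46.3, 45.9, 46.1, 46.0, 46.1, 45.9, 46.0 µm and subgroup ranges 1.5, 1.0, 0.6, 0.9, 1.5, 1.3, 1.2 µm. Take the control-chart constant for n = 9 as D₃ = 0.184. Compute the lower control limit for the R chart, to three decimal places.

R̄ = (1.5 + 1.0 + 0.6 + 0.9 + 1.5 + 1.3 + 1.2) / 7 = 8.0000 / 7 = 1.1429
LCL_R = D₃·R̄ = 0.184 × 1.1429 = 0.2103

0.210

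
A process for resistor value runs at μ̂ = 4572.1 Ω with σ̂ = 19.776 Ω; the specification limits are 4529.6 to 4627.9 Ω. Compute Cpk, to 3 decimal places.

0.716

Cpu = (USL − μ̂) / (3σ̂) = (4627.9 − 4572.1) / (3 × 19.776) = 0.9405; Cpl = (μ̂ − LSL) / (3σ̂) = (4572.1 − 4529.6) / (3 × 19.776) = 0.7164; Cpk = min(Cpu, Cpl) = 0.7164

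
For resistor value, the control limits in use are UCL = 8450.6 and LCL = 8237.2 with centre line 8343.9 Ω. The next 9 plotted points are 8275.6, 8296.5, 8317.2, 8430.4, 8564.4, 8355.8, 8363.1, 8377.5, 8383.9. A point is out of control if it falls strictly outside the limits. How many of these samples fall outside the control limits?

Compare each point to [8237.2, 8450.6]: sample 5 = 8564.4 > UCL.

1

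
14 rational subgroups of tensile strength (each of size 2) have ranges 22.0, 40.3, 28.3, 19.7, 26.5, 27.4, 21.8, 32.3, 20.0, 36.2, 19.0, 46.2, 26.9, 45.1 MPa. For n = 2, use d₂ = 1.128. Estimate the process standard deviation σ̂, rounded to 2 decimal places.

26.07

R̄ = (22.0 + 40.3 + 28.3 + 19.7 + 26.5 + 27.4 + 21.8 + 32.3 + 20.0 + 36.2 + 19.0 + 46.2 + 26.9 + 45.1) / 14 = 29.4071
σ̂ = R̄ / d₂ = 29.4071 / 1.128 = 26.0702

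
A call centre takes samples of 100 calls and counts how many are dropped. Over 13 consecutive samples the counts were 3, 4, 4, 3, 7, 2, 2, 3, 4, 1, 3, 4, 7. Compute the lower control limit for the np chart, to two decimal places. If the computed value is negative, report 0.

p̄ = Σdᵢ / (k·n) = 47 / (13 × 100) = 0.03615
LCL = np̄ − 3·√(np̄(1−p̄)) = 3.6154 − 3 × 1.8667 = -1.9848 → 0 (negative, so LCL = 0)

0.00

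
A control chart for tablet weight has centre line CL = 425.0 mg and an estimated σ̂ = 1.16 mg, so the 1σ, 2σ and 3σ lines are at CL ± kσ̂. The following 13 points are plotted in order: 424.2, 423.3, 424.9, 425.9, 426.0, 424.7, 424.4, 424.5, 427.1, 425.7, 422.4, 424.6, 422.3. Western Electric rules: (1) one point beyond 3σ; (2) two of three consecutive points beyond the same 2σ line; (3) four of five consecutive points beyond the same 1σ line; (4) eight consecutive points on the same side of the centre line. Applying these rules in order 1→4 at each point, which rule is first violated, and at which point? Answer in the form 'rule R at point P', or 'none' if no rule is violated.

Zone of each point (C = within 1σ̂, B = 1σ̂–2σ̂, A = 2σ̂–3σ̂, * = beyond 3σ̂; sign = side of CL): 1:-C, 2:-B, 3:-C, 4:+C, 5:+C, 6:-C, 7:-C, 8:-C, 9:+B, 10:+C, 11:-A, 12:-C, 13:-A
Rule 2 (two of three consecutive points beyond the same 2σ limit) is satisfied at point 13.

rule 2 at point 13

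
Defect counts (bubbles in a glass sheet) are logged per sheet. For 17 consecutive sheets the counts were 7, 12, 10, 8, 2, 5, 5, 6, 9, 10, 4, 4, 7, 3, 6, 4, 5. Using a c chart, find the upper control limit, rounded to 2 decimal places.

13.82

c̄ = (7 + 12 + 10 + 8 + 2 + 5 + 5 + 6 + 9 + 10 + 4 + 4 + 7 + 3 + 6 + 4 + 5) / 17 = 107 / 17 = 6.2941
UCL = c̄ + 3√c̄ = 6.2941 + 3 × √6.2941 = 6.2941 + 3 × 2.5088 = 13.8205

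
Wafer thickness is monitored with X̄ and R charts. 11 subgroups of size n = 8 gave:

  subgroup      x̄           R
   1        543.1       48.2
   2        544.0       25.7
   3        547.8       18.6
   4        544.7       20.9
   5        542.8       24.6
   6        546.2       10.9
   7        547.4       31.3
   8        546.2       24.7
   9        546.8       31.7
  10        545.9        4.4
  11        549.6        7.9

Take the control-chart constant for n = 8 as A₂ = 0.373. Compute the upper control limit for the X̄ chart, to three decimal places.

554.304

X̄̄ = (543.1 + 544.0 + 547.8 + 544.7 + 542.8 + 546.2 + 547.4 + 546.2 + 546.8 + 545.9 + 549.6) / 11 = 6004.5000 / 11 = 545.8636
R̄ = (48.2 + 25.7 + 18.6 + 20.9 + 24.6 + 10.9 + 31.3 + 24.7 + 31.7 + 4.4 + 7.9) / 11 = 248.9000 / 11 = 22.6273
UCL = X̄̄ + A₂·R̄ = 545.8636 + 0.373 × 22.6273 = 554.3036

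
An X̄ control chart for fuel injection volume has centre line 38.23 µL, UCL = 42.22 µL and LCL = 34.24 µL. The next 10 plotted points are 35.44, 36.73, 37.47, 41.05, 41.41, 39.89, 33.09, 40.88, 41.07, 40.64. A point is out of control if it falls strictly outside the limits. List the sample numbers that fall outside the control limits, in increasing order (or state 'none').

Compare each point to [34.24, 42.22]: sample 7 = 33.09 < LCL.

7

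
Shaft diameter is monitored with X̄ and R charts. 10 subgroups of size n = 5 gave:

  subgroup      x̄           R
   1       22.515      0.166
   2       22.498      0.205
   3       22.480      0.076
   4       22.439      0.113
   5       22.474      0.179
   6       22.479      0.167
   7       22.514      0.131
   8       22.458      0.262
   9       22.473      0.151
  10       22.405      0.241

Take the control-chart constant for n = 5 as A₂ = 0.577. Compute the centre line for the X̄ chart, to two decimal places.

22.47

X̄̄ = (22.515 + 22.498 + 22.480 + 22.439 + 22.474 + 22.479 + 22.514 + 22.458 + 22.473 + 22.405) / 10 = 224.7350 / 10 = 22.4735
CL = X̄̄ = 22.4735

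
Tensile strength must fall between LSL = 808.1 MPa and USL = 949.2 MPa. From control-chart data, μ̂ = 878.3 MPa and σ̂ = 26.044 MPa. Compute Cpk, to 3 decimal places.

Cpu = (USL − μ̂) / (3σ̂) = (949.2 − 878.3) / (3 × 26.044) = 0.9074; Cpl = (μ̂ − LSL) / (3σ̂) = (878.3 − 808.1) / (3 × 26.044) = 0.8985; Cpk = min(Cpu, Cpl) = 0.8985

0.898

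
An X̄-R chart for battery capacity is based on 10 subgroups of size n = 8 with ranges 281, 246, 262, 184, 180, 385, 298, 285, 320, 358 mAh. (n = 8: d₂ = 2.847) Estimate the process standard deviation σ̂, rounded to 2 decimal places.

98.31

R̄ = (281 + 246 + 262 + 184 + 180 + 385 + 298 + 285 + 320 + 358) / 10 = 279.9000
σ̂ = R̄ / d₂ = 279.9000 / 2.847 = 98.3140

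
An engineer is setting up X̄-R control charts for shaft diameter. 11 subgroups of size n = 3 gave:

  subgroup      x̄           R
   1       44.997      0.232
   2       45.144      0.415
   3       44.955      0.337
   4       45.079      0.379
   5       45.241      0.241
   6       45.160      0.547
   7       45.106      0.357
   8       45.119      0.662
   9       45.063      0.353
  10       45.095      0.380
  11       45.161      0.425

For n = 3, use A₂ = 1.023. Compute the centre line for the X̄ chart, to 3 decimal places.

X̄̄ = (44.997 + 45.144 + 44.955 + 45.079 + 45.241 + 45.160 + 45.106 + 45.119 + 45.063 + 45.095 + 45.161) / 11 = 496.1200 / 11 = 45.1018
CL = X̄̄ = 45.1018

45.102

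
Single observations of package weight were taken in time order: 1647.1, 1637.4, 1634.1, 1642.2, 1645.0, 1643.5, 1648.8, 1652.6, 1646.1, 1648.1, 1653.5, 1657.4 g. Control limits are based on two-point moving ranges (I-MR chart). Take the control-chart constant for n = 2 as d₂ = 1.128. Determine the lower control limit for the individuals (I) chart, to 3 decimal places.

X̄ = (1647.1 + 1637.4 + 1634.1 + 1642.2 + 1645.0 + 1643.5 + 1648.8 + 1652.6 + 1646.1 + 1648.1 + 1653.5 + 1657.4) / 12 = 1646.3167
Moving ranges: 9.7, 3.3, 8.1, 2.8, 1.5, 5.3, 3.8, 6.5, 2.0, 5.4, 3.9; M̄R̄ = 52.3000 / 11 = 4.7545
LCL = X̄ − 3·M̄R̄/d₂ = 1646.3167 − 3 × 4.7545 / 1.128 = 1633.6716

1633.672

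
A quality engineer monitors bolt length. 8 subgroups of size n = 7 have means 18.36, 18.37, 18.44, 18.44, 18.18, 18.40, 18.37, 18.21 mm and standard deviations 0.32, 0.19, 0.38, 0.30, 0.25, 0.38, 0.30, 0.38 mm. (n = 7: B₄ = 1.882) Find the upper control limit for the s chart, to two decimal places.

0.59

s̄ = (0.32 + 0.19 + 0.38 + 0.30 + 0.25 + 0.38 + 0.30 + 0.38) / 8 = 0.3125
UCL_s = B₄·s̄ = 1.882 × 0.3125 = 0.5881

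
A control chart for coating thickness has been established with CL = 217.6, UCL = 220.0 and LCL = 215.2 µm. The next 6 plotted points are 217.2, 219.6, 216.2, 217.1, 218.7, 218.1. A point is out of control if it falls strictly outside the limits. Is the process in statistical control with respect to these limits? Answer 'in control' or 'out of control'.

in control

All 6 points lie within [215.2, 220.0].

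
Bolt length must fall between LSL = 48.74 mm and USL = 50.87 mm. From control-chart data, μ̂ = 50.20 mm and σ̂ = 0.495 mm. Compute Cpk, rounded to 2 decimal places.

0.45

Cpu = (USL − μ̂) / (3σ̂) = (50.87 − 50.20) / (3 × 0.495) = 0.4512; Cpl = (μ̂ − LSL) / (3σ̂) = (50.20 − 48.74) / (3 × 0.495) = 0.9832; Cpk = min(Cpu, Cpl) = 0.4512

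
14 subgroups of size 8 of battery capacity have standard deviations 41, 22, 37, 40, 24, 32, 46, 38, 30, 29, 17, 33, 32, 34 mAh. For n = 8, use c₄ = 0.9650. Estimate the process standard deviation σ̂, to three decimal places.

s̄ = (41 + 22 + 37 + 40 + 24 + 32 + 46 + 38 + 30 + 29 + 17 + 33 + 32 + 34) / 14 = 32.5000
σ̂ = s̄ / c₄ = 32.5000 / 0.9650 = 33.6788

33.679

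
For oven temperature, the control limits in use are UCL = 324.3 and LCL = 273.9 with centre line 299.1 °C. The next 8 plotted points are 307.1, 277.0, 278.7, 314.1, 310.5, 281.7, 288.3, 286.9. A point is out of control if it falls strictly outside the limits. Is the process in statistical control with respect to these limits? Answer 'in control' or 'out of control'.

All 8 points lie within [273.9, 324.3].

in control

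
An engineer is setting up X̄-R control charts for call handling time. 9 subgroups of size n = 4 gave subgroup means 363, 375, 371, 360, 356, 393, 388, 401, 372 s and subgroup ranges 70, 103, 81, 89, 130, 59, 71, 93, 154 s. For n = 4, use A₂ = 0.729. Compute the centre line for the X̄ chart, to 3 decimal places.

X̄̄ = (363 + 375 + 371 + 360 + 356 + 393 + 388 + 401 + 372) / 9 = 3379.0000 / 9 = 375.4444
CL = X̄̄ = 375.4444

375.444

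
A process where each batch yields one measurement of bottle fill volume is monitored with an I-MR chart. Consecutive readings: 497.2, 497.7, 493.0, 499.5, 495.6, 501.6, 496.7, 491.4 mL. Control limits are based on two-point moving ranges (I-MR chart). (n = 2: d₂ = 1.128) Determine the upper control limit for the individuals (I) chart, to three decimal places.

X̄ = (497.2 + 497.7 + 493.0 + 499.5 + 495.6 + 501.6 + 496.7 + 491.4) / 8 = 496.5875
Moving ranges: 0.5, 4.7, 6.5, 3.9, 6.0, 4.9, 5.3; M̄R̄ = 31.8000 / 7 = 4.5429
UCL = X̄ + 3·M̄R̄/d₂ = 496.5875 + 3 × 4.5429 / 1.128 = 508.6696

508.670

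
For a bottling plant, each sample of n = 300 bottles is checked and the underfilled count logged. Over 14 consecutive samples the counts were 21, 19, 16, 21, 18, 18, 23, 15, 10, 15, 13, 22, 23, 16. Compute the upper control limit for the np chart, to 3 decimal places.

30.151

p̄ = Σdᵢ / (k·n) = 250 / (14 × 300) = 0.05952
UCL = np̄ + 3·√(np̄(1−p̄)) = 17.8571 + 3 × √(17.8571×0.94048) = 17.8571 + 3 × 4.0981 = 30.1514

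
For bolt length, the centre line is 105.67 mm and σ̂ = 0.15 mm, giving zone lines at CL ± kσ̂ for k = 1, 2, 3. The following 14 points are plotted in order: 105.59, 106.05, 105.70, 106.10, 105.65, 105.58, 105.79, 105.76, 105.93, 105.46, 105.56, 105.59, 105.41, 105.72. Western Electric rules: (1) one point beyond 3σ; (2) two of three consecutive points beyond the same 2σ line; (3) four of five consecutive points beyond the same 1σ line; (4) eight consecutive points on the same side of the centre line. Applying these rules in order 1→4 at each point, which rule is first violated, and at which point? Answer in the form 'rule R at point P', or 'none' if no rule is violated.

rule 2 at point 4

Zone of each point (C = within 1σ̂, B = 1σ̂–2σ̂, A = 2σ̂–3σ̂, * = beyond 3σ̂; sign = side of CL): 1:-C, 2:+A, 3:+C, 4:+A, 5:-C, 6:-C, 7:+C, 8:+C, 9:+B, 10:-B, 11:-C, 12:-C, 13:-B, 14:+C
Rule 2 (two of three consecutive points beyond the same 2σ limit) is satisfied at point 4.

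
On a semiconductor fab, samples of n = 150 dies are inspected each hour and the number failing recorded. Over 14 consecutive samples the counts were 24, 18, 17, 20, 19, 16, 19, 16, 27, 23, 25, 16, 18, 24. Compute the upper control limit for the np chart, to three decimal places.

p̄ = Σdᵢ / (k·n) = 282 / (14 × 150) = 0.13429
UCL = np̄ + 3·√(np̄(1−p̄)) = 20.1429 + 3 × √(20.1429×0.86571) = 20.1429 + 3 × 4.1759 = 32.6705

32.670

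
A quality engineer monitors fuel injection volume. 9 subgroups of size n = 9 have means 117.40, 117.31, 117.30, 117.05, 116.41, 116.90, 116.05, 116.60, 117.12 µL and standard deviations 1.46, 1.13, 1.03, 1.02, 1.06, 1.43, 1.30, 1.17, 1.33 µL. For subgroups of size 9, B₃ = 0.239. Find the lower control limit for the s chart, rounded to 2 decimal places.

0.29

s̄ = (1.46 + 1.13 + 1.03 + 1.02 + 1.06 + 1.43 + 1.30 + 1.17 + 1.33) / 9 = 1.2144
LCL_s = B₃·s̄ = 0.239 × 1.2144 = 0.2903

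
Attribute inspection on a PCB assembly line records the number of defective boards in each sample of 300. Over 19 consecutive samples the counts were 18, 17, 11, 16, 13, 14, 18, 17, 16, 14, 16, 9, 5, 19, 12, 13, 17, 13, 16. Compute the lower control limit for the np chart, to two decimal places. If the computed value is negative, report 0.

p̄ = Σdᵢ / (k·n) = 274 / (19 × 300) = 0.04807
LCL = np̄ − 3·√(np̄(1−p̄)) = 14.4211 − 3 × 3.7051 = 3.3057

3.31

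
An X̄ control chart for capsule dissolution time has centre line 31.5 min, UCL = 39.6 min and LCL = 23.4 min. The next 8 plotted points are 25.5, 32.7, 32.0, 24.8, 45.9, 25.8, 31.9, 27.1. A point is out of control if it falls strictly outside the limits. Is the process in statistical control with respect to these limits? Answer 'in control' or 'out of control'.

Compare each point to [23.4, 39.6]: sample 5 = 45.9 > UCL.

out of control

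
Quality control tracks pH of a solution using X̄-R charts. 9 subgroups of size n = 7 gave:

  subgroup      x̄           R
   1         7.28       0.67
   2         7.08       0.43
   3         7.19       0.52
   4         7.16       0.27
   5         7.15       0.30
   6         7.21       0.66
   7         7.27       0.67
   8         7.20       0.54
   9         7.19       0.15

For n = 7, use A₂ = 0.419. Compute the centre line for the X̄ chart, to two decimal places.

7.19

X̄̄ = (7.28 + 7.08 + 7.19 + 7.16 + 7.15 + 7.21 + 7.27 + 7.20 + 7.19) / 9 = 64.7300 / 9 = 7.1922
CL = X̄̄ = 7.1922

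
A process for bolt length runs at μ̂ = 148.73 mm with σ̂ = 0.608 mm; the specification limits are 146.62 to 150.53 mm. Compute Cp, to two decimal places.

1.07

Cp = (USL − LSL) / (6σ̂) = (150.53 − 146.62) / (6 × 0.608) = 3.9100 / 3.6480 = 1.0718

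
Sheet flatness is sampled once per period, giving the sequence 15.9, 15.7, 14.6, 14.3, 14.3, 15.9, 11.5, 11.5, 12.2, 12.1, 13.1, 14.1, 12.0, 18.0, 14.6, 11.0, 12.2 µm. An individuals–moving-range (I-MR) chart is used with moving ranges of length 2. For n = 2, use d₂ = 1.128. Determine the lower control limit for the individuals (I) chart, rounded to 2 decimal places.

X̄ = (15.9 + 15.7 + 14.6 + 14.3 + 14.3 + 15.9 + 11.5 + 11.5 + 12.2 + 12.1 + 13.1 + 14.1 + 12.0 + 18.0 + 14.6 + 11.0 + 12.2) / 17 = 13.7059
Moving ranges: 0.2, 1.1, 0.3, 0.0, 1.6, 4.4, 0.0, 0.7, 0.1, 1.0, 1.0, 2.1, 6.0, 3.4, 3.6, 1.2; M̄R̄ = 26.7000 / 16 = 1.6687
LCL = X̄ − 3·M̄R̄/d₂ = 13.7059 − 3 × 1.6687 / 1.128 = 9.2677

9.27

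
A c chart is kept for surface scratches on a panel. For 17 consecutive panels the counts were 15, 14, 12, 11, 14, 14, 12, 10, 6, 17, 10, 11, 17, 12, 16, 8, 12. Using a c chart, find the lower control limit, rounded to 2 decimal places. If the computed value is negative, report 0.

1.84

c̄ = (15 + 14 + 12 + 11 + 14 + 14 + 12 + 10 + 6 + 17 + 10 + 11 + 17 + 12 + 16 + 8 + 12) / 17 = 211 / 17 = 12.4118
LCL = c̄ − 3√c̄ = 12.4118 − 3 × 3.5230 = 1.8427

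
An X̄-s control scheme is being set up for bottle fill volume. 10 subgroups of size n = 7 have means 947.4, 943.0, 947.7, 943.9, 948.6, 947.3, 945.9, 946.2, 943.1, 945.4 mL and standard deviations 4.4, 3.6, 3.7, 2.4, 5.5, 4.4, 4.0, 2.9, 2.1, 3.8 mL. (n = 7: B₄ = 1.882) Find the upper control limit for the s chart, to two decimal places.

6.93

s̄ = (4.4 + 3.6 + 3.7 + 2.4 + 5.5 + 4.4 + 4.0 + 2.9 + 2.1 + 3.8) / 10 = 3.6800
UCL_s = B₄·s̄ = 1.882 × 3.6800 = 6.9258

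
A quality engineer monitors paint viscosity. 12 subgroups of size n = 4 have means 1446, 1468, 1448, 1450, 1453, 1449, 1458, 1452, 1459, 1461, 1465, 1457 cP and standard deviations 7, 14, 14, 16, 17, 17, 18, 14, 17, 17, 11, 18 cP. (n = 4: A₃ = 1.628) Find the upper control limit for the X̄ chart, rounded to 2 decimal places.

1479.92

X̄̄ = (1446 + 1468 + 1448 + 1450 + 1453 + 1449 + 1458 + 1452 + 1459 + 1461 + 1465 + 1457) / 12 = 1455.5000
s̄ = (7 + 14 + 14 + 16 + 17 + 17 + 18 + 14 + 17 + 17 + 11 + 18) / 12 = 15.0000
UCL = X̄̄ + A₃·s̄ = 1455.5000 + 1.628 × 15.0000 = 1479.9200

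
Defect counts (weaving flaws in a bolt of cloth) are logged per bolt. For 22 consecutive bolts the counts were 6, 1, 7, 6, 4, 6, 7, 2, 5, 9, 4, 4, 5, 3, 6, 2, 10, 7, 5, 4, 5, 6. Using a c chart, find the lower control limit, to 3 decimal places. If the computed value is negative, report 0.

0.000

c̄ = (6 + 1 + 7 + 6 + 4 + 6 + 7 + 2 + 5 + 9 + 4 + 4 + 5 + 3 + 6 + 2 + 10 + 7 + 5 + 4 + 5 + 6) / 22 = 114 / 22 = 5.1818
LCL = c̄ − 3√c̄ = 5.1818 − 3 × 2.2764 = -1.6473 → 0 (cannot be negative)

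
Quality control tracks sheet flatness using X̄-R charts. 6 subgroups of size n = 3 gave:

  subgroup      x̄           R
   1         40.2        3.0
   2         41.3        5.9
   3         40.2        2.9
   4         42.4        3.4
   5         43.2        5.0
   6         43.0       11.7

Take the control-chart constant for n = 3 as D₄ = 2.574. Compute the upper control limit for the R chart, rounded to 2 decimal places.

R̄ = (3.0 + 5.9 + 2.9 + 3.4 + 5.0 + 11.7) / 6 = 31.9000 / 6 = 5.3167
UCL_R = D₄·R̄ = 2.574 × 5.3167 = 13.6851

13.69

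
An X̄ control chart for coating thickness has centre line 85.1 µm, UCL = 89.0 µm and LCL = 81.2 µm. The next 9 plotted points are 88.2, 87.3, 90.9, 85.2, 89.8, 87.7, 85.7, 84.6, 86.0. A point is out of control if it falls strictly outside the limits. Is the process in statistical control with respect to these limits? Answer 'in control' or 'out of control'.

Compare each point to [81.2, 89.0]: sample 3 = 90.9 > UCL; sample 5 = 89.8 > UCL.

out of control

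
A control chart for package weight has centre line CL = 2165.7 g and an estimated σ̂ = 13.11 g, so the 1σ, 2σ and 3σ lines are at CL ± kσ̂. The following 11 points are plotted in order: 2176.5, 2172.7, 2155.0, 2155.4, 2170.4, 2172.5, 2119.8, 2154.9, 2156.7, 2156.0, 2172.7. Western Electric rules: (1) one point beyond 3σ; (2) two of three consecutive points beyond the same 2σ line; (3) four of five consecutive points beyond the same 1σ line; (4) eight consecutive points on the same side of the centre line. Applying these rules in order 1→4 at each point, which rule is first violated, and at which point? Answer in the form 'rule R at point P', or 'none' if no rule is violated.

Zone of each point (C = within 1σ̂, B = 1σ̂–2σ̂, A = 2σ̂–3σ̂, * = beyond 3σ̂; sign = side of CL): 1:+C, 2:+C, 3:-C, 4:-C, 5:+C, 6:+C, 7:-*, 8:-C, 9:-C, 10:-C, 11:+C
Rule 1 (one point beyond the 3σ limits) is satisfied at point 7.

rule 1 at point 7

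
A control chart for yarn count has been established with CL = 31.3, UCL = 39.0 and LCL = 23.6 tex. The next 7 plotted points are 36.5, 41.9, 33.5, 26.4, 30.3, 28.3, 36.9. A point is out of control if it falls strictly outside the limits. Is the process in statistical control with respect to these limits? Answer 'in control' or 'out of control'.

Compare each point to [23.6, 39.0]: sample 2 = 41.9 > UCL.

out of control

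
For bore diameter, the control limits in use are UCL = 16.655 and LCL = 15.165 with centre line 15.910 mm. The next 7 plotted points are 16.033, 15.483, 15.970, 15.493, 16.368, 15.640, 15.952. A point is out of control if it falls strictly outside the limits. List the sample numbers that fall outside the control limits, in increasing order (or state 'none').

All 7 points lie within [15.165, 16.655].

none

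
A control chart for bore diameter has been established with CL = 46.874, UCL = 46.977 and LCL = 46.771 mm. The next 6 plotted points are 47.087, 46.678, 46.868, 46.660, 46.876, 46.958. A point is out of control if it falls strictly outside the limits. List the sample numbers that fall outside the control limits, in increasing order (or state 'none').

Compare each point to [46.771, 46.977]: sample 1 = 47.087 > UCL; sample 2 = 46.678 < LCL; sample 4 = 46.660 < LCL.

1, 2, 4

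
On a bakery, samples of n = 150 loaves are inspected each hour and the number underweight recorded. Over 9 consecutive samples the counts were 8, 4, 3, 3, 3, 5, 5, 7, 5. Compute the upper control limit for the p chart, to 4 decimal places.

p̄ = Σdᵢ / (k·n) = 43 / (9 × 150) = 0.03185
UCL = p̄ + 3·√(p̄(1−p̄)/n) = 0.03185 + 3 × √(0.03185×0.96815/150) = 0.03185 + 3 × 0.01434 = 0.07487

0.0749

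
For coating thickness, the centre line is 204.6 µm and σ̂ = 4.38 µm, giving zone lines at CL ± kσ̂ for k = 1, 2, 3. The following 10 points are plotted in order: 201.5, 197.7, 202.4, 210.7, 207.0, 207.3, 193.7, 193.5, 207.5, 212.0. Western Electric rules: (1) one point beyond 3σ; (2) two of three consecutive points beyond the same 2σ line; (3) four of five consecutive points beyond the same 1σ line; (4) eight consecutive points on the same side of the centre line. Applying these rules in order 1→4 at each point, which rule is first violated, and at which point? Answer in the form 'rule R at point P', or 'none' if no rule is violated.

Zone of each point (C = within 1σ̂, B = 1σ̂–2σ̂, A = 2σ̂–3σ̂, * = beyond 3σ̂; sign = side of CL): 1:-C, 2:-B, 3:-C, 4:+B, 5:+C, 6:+C, 7:-A, 8:-A, 9:+C, 10:+B
Rule 2 (two of three consecutive points beyond the same 2σ limit) is satisfied at point 8.

rule 2 at point 8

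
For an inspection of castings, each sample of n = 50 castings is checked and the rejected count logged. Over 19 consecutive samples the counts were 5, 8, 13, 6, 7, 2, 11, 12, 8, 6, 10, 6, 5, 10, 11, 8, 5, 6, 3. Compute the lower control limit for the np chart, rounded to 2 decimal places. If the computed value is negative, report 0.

p̄ = Σdᵢ / (k·n) = 142 / (19 × 50) = 0.14947
LCL = np̄ − 3·√(np̄(1−p̄)) = 7.4737 − 3 × 2.5212 = -0.0900 → 0 (negative, so LCL = 0)

0.00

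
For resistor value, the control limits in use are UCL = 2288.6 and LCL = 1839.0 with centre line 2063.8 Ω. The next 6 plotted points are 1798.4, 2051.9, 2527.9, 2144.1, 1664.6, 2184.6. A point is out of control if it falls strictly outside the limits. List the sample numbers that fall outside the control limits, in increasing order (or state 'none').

Compare each point to [1839.0, 2288.6]: sample 1 = 1798.4 < LCL; sample 3 = 2527.9 > UCL; sample 5 = 1664.6 < LCL.

1, 3, 5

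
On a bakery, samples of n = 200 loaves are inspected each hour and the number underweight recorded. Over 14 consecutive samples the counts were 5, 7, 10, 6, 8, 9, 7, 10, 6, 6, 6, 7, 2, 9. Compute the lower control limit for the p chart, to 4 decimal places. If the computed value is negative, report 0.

0.0000

p̄ = Σdᵢ / (k·n) = 98 / (14 × 200) = 0.03500
LCL = p̄ − 3·√(p̄(1−p̄)/n) = 0.03500 − 3 × 0.01300 = -0.00399 → 0 (negative, so LCL = 0)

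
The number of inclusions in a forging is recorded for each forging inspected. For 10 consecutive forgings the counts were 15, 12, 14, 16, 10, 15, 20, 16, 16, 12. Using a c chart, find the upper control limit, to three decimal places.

26.063

c̄ = (15 + 12 + 14 + 16 + 10 + 15 + 20 + 16 + 16 + 12) / 10 = 146 / 10 = 14.6000
UCL = c̄ + 3√c̄ = 14.6000 + 3 × √14.6000 = 14.6000 + 3 × 3.8210 = 26.0630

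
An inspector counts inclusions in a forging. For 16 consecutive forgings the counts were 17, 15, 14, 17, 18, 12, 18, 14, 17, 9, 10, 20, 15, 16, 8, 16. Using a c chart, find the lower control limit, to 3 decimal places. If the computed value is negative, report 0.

3.228

c̄ = (17 + 15 + 14 + 17 + 18 + 12 + 18 + 14 + 17 + 9 + 10 + 20 + 15 + 16 + 8 + 16) / 16 = 236 / 16 = 14.7500
LCL = c̄ − 3√c̄ = 14.7500 − 3 × 3.8406 = 3.2283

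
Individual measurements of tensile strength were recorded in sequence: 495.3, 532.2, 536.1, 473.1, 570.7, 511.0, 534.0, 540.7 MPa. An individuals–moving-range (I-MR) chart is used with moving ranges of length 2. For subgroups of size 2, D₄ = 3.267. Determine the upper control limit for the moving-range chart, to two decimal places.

135.72

Moving ranges: 36.9, 3.9, 63.0, 97.6, 59.7, 23.0, 6.7; M̄R̄ = 290.8000 / 7 = 41.5429
UCL_MR = D₄·M̄R̄ = 3.267 × 41.5429 = 135.7205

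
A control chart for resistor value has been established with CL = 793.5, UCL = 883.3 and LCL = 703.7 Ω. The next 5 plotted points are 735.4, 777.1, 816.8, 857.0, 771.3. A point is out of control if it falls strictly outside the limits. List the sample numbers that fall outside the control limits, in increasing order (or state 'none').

none

All 5 points lie within [703.7, 883.3].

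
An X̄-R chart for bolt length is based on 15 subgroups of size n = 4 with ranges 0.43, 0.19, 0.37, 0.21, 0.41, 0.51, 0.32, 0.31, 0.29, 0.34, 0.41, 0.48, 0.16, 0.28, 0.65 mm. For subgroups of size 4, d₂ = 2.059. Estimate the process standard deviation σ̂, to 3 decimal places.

0.174

R̄ = (0.43 + 0.19 + 0.37 + 0.21 + 0.41 + 0.51 + 0.32 + 0.31 + 0.29 + 0.34 + 0.41 + 0.48 + 0.16 + 0.28 + 0.65) / 15 = 0.3573
σ̂ = R̄ / d₂ = 0.3573 / 2.059 = 0.1735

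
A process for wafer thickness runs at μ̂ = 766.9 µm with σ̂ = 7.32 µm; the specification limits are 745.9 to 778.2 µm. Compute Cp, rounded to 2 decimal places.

0.74

Cp = (USL − LSL) / (6σ̂) = (778.2 − 745.9) / (6 × 7.32) = 32.3000 / 43.9200 = 0.7354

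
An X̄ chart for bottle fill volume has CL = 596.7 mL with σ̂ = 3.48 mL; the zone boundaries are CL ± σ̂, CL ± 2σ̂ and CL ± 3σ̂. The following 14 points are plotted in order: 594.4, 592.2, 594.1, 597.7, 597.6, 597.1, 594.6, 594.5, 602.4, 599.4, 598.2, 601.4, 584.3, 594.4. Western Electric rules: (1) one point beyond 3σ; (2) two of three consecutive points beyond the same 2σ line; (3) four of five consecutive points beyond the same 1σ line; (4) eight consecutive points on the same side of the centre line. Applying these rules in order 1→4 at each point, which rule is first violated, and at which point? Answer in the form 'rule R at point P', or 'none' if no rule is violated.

rule 1 at point 13

Zone of each point (C = within 1σ̂, B = 1σ̂–2σ̂, A = 2σ̂–3σ̂, * = beyond 3σ̂; sign = side of CL): 1:-C, 2:-B, 3:-C, 4:+C, 5:+C, 6:+C, 7:-C, 8:-C, 9:+B, 10:+C, 11:+C, 12:+B, 13:-*, 14:-C
Rule 1 (one point beyond the 3σ limits) is satisfied at point 13.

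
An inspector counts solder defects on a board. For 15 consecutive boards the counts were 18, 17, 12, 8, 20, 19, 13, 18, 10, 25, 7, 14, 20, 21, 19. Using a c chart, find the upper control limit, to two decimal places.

28.09

c̄ = (18 + 17 + 12 + 8 + 20 + 19 + 13 + 18 + 10 + 25 + 7 + 14 + 20 + 21 + 19) / 15 = 241 / 15 = 16.0667
UCL = c̄ + 3√c̄ = 16.0667 + 3 × √16.0667 = 16.0667 + 3 × 4.0083 = 28.0916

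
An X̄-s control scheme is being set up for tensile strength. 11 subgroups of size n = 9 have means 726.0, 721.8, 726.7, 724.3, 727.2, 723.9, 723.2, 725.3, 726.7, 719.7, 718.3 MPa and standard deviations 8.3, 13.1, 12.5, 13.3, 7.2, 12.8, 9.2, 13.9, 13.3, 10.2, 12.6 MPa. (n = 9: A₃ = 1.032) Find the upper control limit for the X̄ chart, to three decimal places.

X̄̄ = (726.0 + 721.8 + 726.7 + 724.3 + 727.2 + 723.9 + 723.2 + 725.3 + 726.7 + 719.7 + 718.3) / 11 = 723.9182
s̄ = (8.3 + 13.1 + 12.5 + 13.3 + 7.2 + 12.8 + 9.2 + 13.9 + 13.3 + 10.2 + 12.6) / 11 = 11.4909
UCL = X̄̄ + A₃·s̄ = 723.9182 + 1.032 × 11.4909 = 735.7768

735.777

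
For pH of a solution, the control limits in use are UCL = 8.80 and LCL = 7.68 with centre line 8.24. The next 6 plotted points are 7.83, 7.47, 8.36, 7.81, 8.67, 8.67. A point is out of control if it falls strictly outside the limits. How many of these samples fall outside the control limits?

1

Compare each point to [7.68, 8.80]: sample 2 = 7.47 < LCL.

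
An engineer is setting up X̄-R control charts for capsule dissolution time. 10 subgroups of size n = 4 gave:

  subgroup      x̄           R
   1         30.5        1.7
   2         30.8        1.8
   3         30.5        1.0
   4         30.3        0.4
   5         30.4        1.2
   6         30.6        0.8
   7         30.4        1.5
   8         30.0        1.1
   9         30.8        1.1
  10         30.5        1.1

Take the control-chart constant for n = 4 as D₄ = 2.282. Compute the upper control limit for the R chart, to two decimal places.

R̄ = (1.7 + 1.8 + 1.0 + 0.4 + 1.2 + 0.8 + 1.5 + 1.1 + 1.1 + 1.1) / 10 = 11.7000 / 10 = 1.1700
UCL_R = D₄·R̄ = 2.282 × 1.1700 = 2.6699

2.67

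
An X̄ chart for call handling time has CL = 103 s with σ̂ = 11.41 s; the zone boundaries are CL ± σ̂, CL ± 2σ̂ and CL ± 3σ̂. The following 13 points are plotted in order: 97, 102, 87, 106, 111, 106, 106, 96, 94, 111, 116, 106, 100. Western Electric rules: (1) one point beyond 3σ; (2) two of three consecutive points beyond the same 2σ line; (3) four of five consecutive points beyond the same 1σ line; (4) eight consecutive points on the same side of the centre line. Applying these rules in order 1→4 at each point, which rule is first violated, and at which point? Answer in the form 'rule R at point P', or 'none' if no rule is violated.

Zone of each point (C = within 1σ̂, B = 1σ̂–2σ̂, A = 2σ̂–3σ̂, * = beyond 3σ̂; sign = side of CL): 1:-C, 2:-C, 3:-B, 4:+C, 5:+C, 6:+C, 7:+C, 8:-C, 9:-C, 10:+C, 11:+B, 12:+C, 13:-C
No rule fires across all 13 points.

none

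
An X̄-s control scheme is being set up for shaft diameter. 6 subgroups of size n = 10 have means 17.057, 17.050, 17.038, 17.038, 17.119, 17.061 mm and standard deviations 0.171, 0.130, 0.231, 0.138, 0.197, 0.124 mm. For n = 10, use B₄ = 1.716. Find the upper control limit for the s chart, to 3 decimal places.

s̄ = (0.171 + 0.130 + 0.231 + 0.138 + 0.197 + 0.124) / 6 = 0.1652
UCL_s = B₄·s̄ = 1.716 × 0.1652 = 0.2834

0.283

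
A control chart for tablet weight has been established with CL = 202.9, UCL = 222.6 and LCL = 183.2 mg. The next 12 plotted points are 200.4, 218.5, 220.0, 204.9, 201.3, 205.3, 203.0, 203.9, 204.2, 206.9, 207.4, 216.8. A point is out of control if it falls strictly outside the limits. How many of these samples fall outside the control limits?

0

All 12 points lie within [183.2, 222.6].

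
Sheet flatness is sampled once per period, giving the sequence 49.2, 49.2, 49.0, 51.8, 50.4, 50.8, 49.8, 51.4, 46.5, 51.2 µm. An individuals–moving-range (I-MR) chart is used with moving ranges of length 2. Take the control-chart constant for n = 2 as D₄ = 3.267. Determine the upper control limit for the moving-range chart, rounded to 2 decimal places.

6.17

Moving ranges: 0.0, 0.2, 2.8, 1.4, 0.4, 1.0, 1.6, 4.9, 4.7; M̄R̄ = 17.0000 / 9 = 1.8889
UCL_MR = D₄·M̄R̄ = 3.267 × 1.8889 = 6.1710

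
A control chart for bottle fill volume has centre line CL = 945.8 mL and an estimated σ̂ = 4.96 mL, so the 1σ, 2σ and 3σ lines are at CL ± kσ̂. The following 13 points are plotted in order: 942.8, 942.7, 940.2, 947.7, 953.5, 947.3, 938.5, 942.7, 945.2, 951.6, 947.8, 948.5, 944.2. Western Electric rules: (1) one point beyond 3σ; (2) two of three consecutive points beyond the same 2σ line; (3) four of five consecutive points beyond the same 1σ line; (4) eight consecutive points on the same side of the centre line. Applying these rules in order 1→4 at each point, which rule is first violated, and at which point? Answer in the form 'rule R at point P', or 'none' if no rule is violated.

none

Zone of each point (C = within 1σ̂, B = 1σ̂–2σ̂, A = 2σ̂–3σ̂, * = beyond 3σ̂; sign = side of CL): 1:-C, 2:-C, 3:-B, 4:+C, 5:+B, 6:+C, 7:-B, 8:-C, 9:-C, 10:+B, 11:+C, 12:+C, 13:-C
No rule fires across all 13 points.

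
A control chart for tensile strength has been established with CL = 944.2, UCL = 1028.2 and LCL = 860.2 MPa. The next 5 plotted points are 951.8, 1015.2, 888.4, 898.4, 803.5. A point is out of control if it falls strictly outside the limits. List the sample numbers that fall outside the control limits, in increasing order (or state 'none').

Compare each point to [860.2, 1028.2]: sample 5 = 803.5 < LCL.

5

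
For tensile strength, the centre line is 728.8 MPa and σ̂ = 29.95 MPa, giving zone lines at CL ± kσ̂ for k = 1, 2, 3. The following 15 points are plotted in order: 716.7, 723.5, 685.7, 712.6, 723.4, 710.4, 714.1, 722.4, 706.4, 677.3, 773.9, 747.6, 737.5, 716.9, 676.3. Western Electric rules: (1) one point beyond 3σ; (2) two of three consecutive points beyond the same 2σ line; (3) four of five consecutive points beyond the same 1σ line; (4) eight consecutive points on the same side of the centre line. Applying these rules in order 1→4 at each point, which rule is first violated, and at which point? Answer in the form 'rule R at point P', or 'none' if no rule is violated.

rule 4 at point 8

Zone of each point (C = within 1σ̂, B = 1σ̂–2σ̂, A = 2σ̂–3σ̂, * = beyond 3σ̂; sign = side of CL): 1:-C, 2:-C, 3:-B, 4:-C, 5:-C, 6:-C, 7:-C, 8:-C, 9:-C, 10:-B, 11:+B, 12:+C, 13:+C, 14:-C, 15:-B
Rule 4 (eight consecutive points on the same side of the centre line) is satisfied at point 8.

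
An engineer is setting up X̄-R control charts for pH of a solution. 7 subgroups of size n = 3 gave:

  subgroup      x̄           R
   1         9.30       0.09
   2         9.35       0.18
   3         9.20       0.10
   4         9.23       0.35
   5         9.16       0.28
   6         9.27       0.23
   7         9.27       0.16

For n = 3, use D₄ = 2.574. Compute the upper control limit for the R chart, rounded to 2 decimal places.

R̄ = (0.09 + 0.18 + 0.10 + 0.35 + 0.28 + 0.23 + 0.16) / 7 = 1.3900 / 7 = 0.1986
UCL_R = D₄·R̄ = 2.574 × 0.1986 = 0.5111

0.51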